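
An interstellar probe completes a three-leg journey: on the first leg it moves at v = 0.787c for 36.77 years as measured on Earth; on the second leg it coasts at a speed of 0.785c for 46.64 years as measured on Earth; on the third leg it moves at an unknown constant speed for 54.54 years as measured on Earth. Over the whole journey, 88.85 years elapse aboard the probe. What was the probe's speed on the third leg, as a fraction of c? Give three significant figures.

β = 0.730

Leg 1: γ = 1/√(1 − 0.787²) = 1/√0.3806 = 1.621; τ_1 = 36.77/1.621 = 22.69 years.
Leg 2: γ = 1/√(1 − 0.785²) = 1/√0.3838 = 1.614; τ_2 = 46.64/1.614 = 28.89 years.
Leg 3: speed unknown; τ_3 = 54.54/γ_3.
Total proper time: 22.69 + 28.89 + τ_3 = 88.85, so τ_3 = 88.85 − 51.58 = 37.27 years.
γ_3 = 54.54/37.27 = 1.463; β = √(1 − 1/γ²) = √0.5330.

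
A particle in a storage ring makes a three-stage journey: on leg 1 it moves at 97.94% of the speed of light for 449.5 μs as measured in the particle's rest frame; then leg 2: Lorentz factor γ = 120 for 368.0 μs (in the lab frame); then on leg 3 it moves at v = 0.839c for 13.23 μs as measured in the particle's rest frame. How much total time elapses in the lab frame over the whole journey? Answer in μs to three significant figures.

Δt = 2620 μs

Leg 1: β = 0.9794; γ = 1/√(1 − 0.9794²) = 1/√0.04078 = 4.952; Δt_1 = 4.952 × 449.5 = 2226 μs.
Leg 2: 368.0 μs is already measured in the lab frame.
Leg 3: γ = 1/√(1 − 0.839²) = 1/√0.2961 = 1.838; Δt_3 = 1.838 × 13.23 = 24.31 μs.
Total: 2226 + 368.0 + 24.31 μs.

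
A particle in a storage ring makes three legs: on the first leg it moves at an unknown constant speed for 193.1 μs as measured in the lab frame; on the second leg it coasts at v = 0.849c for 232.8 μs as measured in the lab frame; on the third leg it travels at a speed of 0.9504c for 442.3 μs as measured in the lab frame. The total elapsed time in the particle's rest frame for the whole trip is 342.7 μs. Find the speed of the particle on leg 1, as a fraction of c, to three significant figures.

β = 0.905

Leg 1: speed unknown; τ_1 = 193.1/γ_1.
Leg 2: γ = 1/√(1 − 0.849²) = 1/√0.2792 = 1.893; τ_2 = 232.8/1.893 = 123.0 μs.
Leg 3: γ = 1/√(1 − 0.9504²) = 1/√0.09674 = 3.215; τ_3 = 442.3/3.215 = 137.6 μs.
Total proper time: τ_1 + 123.0 + 137.6 = 342.7, so τ_1 = 342.7 − 260.6 = 82.12 μs.
γ_1 = 193.1/82.12 = 2.351; β = √(1 − 1/γ²) = √0.8191.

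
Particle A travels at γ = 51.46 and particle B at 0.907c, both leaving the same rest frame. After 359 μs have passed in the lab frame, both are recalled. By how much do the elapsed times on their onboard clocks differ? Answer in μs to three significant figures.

A: γ = 51.46; τ_A = 359/51.46 = 6.976 μs.
B: γ = 1/√(1 − 0.907²) = 1/√0.1774 = 2.375; τ_B = 359/2.375 = 151.2 μs.

|τ_A − τ_B| = 144 μs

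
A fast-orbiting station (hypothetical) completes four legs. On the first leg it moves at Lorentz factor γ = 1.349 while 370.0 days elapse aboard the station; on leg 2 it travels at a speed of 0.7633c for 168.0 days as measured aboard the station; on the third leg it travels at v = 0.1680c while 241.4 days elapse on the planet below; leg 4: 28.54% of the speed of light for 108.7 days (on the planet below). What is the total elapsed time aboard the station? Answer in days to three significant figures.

Leg 1: 370.0 days is already measured aboard the station.
Leg 2: 168.0 days is already measured aboard the station.
Leg 3: γ = 1/√(1 − 0.1680²) = 1/√0.9718 = 1.014; τ_3 = 241.4/1.014 = 238.0 days.
Leg 4: β = 0.2854; γ = 1/√(1 − 0.2854²) = 1/√0.9185 = 1.043; τ_4 = 108.7/1.043 = 104.2 days.
Total: 370.0 + 168.0 + 238.0 + 104.2 days.

τ = 880 days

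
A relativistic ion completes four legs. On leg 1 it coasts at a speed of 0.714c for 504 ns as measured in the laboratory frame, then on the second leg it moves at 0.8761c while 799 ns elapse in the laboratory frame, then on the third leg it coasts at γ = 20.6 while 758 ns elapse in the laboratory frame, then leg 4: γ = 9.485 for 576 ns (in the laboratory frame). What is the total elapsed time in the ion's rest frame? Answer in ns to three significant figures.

τ = 836 ns

Leg 1: γ = 1/√(1 − 0.714²) = 1/√0.4902 = 1.428; τ_1 = 504/1.428 = 352.9 ns.
Leg 2: γ = 1/√(1 − 0.8761²) = 1/√0.2324 = 2.074; τ_2 = 799/2.074 = 385.2 ns.
Leg 3: γ = 20.6; τ_3 = 758/20.60 = 36.80 ns.
Leg 4: γ = 9.485; τ_4 = 576/9.485 = 60.73 ns.
Total: 352.9 + 385.2 + 36.80 + 60.73 ns.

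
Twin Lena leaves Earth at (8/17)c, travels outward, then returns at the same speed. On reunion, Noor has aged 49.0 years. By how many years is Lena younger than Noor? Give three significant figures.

γ = 1/√(1 − (8/17)²) = 17/15 ≈ 1.133
Lena's elapsed proper time: τ = 49.0/1.133 = 43.24 years.
Age gap = Δt − τ = 49.0 − 43.24 years.

Δt − τ = 5.76 years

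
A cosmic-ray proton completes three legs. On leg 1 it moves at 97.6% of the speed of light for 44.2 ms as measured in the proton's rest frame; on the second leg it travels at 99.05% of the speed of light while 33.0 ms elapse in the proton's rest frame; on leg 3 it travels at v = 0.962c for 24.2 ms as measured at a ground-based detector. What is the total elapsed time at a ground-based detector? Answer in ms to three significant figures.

Leg 1: β = 0.976; γ = 1/√(1 − 0.976²) = 1/√0.04742 = 4.592; Δt_1 = 4.592 × 44.2 = 203.0 ms.
Leg 2: β = 0.9905; γ = 1/√(1 − 0.9905²) = 1/√0.01891 = 7.272; Δt_2 = 7.272 × 33.0 = 240.0 ms.
Leg 3: 24.2 ms is already measured at a ground-based detector.
Total: 203.0 + 240.0 + 24.20 ms.

Δt = 467 ms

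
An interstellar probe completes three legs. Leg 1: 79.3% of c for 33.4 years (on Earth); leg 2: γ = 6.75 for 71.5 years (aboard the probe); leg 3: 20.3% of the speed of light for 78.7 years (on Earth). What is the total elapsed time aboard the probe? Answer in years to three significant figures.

Leg 1: β = 0.793; γ = 1/√(1 − 0.793²) = 1/√0.3712 = 1.641; τ_1 = 33.4/1.641 = 20.35 years.
Leg 2: 71.5 years is already measured aboard the probe.
Leg 3: β = 0.203; γ = 1/√(1 − 0.203²) = 1/√0.9588 = 1.021; τ_3 = 78.7/1.021 = 77.06 years.
Total: 20.35 + 71.50 + 77.06 years.

τ = 169 years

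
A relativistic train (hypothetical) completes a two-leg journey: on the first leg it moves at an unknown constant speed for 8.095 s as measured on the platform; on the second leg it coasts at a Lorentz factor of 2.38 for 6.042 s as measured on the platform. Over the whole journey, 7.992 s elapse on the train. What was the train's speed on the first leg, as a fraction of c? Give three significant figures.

β = 0.739

Leg 1: speed unknown; τ_1 = 8.095/γ_1.
Leg 2: γ = 2.38; τ_2 = 6.042/2.380 = 2.539 s.
Total proper time: τ_1 + 2.539 = 7.992, so τ_1 = 7.992 − 2.539 = 5.453 s.
γ_1 = 8.095/5.453 = 1.484; β = √(1 − 1/γ²) = √0.5462.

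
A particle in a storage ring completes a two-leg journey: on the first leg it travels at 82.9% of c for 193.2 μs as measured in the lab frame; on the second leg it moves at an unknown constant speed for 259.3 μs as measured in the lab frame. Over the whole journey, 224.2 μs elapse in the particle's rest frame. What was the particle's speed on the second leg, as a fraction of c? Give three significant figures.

Leg 1: β = 0.829; γ = 1/√(1 − 0.829²) = 1/√0.3128 = 1.788; τ_1 = 193.2/1.788 = 108.0 μs.
Leg 2: speed unknown; τ_2 = 259.3/γ_2.
Total proper time: 108.0 + τ_2 = 224.2, so τ_2 = 224.2 − 108.0 = 116.2 μs.
γ_2 = 259.3/116.2 = 2.232; β = √(1 − 1/γ²) = √0.7993.

β = 0.894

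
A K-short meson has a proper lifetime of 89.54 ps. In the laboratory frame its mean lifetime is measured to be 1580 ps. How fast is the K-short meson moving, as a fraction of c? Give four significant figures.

v = 0.9984c

γ = Δt/τ₀ = 1580/89.54 = 17.65
β = √(1 − 1/γ²) = √(1 − 0.003212) = √0.9968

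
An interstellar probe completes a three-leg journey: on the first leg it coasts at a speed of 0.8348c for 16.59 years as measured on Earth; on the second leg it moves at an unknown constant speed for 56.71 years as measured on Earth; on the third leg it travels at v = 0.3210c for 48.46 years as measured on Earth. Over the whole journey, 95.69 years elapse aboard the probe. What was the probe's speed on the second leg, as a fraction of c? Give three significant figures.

β = 0.697

Leg 1: γ = 1/√(1 − 0.8348²) = 1/√0.3031 = 1.816; τ_1 = 16.59/1.816 = 9.134 years.
Leg 2: speed unknown; τ_2 = 56.71/γ_2.
Leg 3: γ = 1/√(1 − 0.3210²) = 1/√0.8970 = 1.056; τ_3 = 48.46/1.056 = 45.90 years.
Total proper time: 9.134 + τ_2 + 45.90 = 95.69, so τ_2 = 95.69 − 55.03 = 40.66 years.
γ_2 = 56.71/40.66 = 1.395; β = √(1 − 1/γ²) = √0.4859.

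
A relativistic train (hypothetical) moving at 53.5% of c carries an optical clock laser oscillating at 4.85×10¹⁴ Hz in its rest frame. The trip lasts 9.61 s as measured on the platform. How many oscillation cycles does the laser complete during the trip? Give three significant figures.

N = 3.94×10¹⁵

β = 0.535; γ = 1/√(1 − 0.535²) = 1/√0.7138 = 1.184
The oscillator's own cycle count is N = f × τ where τ is the proper time on the train. τ = Δt/γ = 9.61/1.184 = 8.119 s = 8.119×10⁰ s.
N = 4.85×10¹⁴ × 8.119×10⁰ = 3.938×10¹⁵.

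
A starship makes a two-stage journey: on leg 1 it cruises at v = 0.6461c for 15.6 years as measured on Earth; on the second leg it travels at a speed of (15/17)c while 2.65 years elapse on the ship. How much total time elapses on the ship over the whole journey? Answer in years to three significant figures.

τ = 14.6 years

Leg 1: γ = 1/√(1 − 0.6461²) = 1/√0.5826 = 1.310; τ_1 = 15.6/1.310 = 11.91 years.
Leg 2: 2.65 years is already measured on the ship.
Total: 11.91 + 2.650 years.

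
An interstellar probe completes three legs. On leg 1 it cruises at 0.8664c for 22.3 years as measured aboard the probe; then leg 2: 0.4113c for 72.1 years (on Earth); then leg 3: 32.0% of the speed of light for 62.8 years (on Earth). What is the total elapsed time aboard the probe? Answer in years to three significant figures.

Leg 1: 22.3 years is already measured aboard the probe.
Leg 2: γ = 1/√(1 − 0.4113²) = 1/√0.8308 = 1.097; τ_2 = 72.1/1.097 = 65.72 years.
Leg 3: β = 0.320; γ = 1/√(1 − 0.320²) = 1/√0.8976 = 1.056; τ_3 = 62.8/1.056 = 59.50 years.
Total: 22.30 + 65.72 + 59.50 years.

τ = 148 years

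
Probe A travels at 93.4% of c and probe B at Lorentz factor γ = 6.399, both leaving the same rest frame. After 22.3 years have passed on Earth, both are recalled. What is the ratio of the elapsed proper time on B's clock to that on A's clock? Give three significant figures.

A: β = 0.934; γ = 1/√(1 − 0.934²) = 1/√0.1276 = 2.799. B: γ = 6.399.
τ_A/τ_B = γ_B/γ_A = 6.399/2.799 = 2.286, so τ_B/τ_A = 0.4374.

τ_B/τ_A = 0.437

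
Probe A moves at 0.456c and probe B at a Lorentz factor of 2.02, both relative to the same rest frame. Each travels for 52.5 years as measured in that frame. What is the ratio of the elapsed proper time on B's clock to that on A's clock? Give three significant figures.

A: γ = 1/√(1 − 0.456²) = 1/√0.7921 = 1.124. B: γ = 2.02.
τ_A/τ_B = γ_B/γ_A = 2.020/1.124 = 1.798, so τ_B/τ_A = 0.5562.

τ_B/τ_A = 0.556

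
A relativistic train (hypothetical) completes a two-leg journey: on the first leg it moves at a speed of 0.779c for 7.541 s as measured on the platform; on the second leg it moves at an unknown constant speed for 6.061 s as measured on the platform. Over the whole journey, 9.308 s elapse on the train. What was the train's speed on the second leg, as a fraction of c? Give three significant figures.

β = 0.655

Leg 1: γ = 1/√(1 − 0.779²) = 1/√0.3932 = 1.595; τ_1 = 7.541/1.595 = 4.728 s.
Leg 2: speed unknown; τ_2 = 6.061/γ_2.
Total proper time: 4.728 + τ_2 = 9.308, so τ_2 = 9.308 − 4.728 = 4.580 s.
γ_2 = 6.061/4.580 = 1.323; β = √(1 − 1/γ²) = √0.4291.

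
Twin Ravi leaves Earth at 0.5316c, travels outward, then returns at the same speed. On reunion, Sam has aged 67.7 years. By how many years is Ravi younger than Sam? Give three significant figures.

γ = 1/√(1 − 0.5316²) = 1/√0.7174 = 1.181
Ravi's elapsed proper time: τ = 67.7/1.181 = 57.34 years.
Age gap = Δt − τ = 67.7 − 57.34 years.

Δt − τ = 10.4 years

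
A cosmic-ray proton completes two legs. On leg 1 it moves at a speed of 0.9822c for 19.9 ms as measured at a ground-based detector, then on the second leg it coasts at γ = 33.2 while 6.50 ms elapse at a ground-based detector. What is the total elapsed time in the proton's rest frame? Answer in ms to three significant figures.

τ = 3.93 ms

Leg 1: γ = 1/√(1 − 0.9822²) = 1/√0.03528 = 5.324; τ_1 = 19.9/5.324 = 3.738 ms.
Leg 2: γ = 33.2; τ_2 = 6.50/33.20 = 0.1958 ms.
Total: 3.738 + 0.1958 ms.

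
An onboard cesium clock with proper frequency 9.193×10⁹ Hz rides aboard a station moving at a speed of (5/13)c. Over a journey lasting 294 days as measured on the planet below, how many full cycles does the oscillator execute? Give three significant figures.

N = 2.16×10¹⁷

γ = 1/√(1 − (5/13)²) = 13/12 ≈ 1.083
The oscillator's own cycle count is N = f × τ where τ is the proper time aboard the station. τ = Δt/γ = 294/1.083 = 271.4 days = 2.345×10⁷ s.
N = 9.193×10⁹ × 2.345×10⁷ = 2.156×10¹⁷.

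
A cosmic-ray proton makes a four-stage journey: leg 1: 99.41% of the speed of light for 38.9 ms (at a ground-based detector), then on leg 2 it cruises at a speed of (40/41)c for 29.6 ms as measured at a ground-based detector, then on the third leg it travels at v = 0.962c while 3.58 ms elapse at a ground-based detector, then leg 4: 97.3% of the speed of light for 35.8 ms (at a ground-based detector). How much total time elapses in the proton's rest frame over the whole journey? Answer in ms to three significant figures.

τ = 20.0 ms

Leg 1: β = 0.9941; γ = 1/√(1 − 0.9941²) = 1/√0.01177 = 9.219; τ_1 = 38.9/9.219 = 4.219 ms.
Leg 2: γ = 1/√(1 − (40/41)²) = 41/9 ≈ 4.556; τ_2 = 29.6/4.556 = 6.498 ms.
Leg 3: γ = 1/√(1 − 0.962²) = 1/√0.07456 = 3.662; τ_3 = 3.58/3.662 = 0.9775 ms.
Leg 4: β = 0.973; γ = 1/√(1 − 0.973²) = 1/√0.05327 = 4.333; τ_4 = 35.8/4.333 = 8.263 ms.
Total: 4.219 + 6.498 + 0.9775 + 8.263 ms.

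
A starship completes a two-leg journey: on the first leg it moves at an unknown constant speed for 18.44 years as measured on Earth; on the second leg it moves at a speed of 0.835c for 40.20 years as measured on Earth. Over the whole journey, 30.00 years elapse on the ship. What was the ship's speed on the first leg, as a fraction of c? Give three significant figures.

β = 0.904

Leg 1: speed unknown; τ_1 = 18.44/γ_1.
Leg 2: γ = 1/√(1 − 0.835²) = 1/√0.3028 = 1.817; τ_2 = 40.20/1.817 = 22.12 years.
Total proper time: τ_1 + 22.12 = 30.00, so τ_1 = 30.00 − 22.12 = 7.880 years.
γ_1 = 18.44/7.880 = 2.340; β = √(1 − 1/γ²) = √0.8174.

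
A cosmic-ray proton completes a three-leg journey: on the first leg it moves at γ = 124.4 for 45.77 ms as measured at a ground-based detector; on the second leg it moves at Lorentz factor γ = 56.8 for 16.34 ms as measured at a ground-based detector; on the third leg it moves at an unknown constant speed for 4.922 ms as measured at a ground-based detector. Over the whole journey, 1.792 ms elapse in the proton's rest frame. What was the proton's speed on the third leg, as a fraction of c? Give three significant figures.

Leg 1: γ = 124.4; τ_1 = 45.77/124.4 = 0.3679 ms.
Leg 2: γ = 56.8; τ_2 = 16.34/56.80 = 0.2877 ms.
Leg 3: speed unknown; τ_3 = 4.922/γ_3.
Total proper time: 0.3679 + 0.2877 + τ_3 = 1.792, so τ_3 = 1.792 − 0.6556 = 1.136 ms.
γ_3 = 4.922/1.136 = 4.331; β = √(1 − 1/γ²) = √0.9467.

β = 0.973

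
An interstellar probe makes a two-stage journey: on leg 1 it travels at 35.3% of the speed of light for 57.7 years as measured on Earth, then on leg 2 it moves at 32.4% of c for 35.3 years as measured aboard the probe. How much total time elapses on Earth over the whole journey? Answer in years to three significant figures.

Δt = 95.0 years

Leg 1: 57.7 years is already measured on Earth.
Leg 2: β = 0.324; γ = 1/√(1 − 0.324²) = 1/√0.8950 = 1.057; Δt_2 = 1.057 × 35.3 = 37.31 years.
Total: 57.70 + 37.31 years.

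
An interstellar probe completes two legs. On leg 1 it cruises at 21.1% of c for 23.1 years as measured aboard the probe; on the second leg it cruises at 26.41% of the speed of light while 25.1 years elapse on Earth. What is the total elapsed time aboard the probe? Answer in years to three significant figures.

Leg 1: 23.1 years is already measured aboard the probe.
Leg 2: β = 0.2641; γ = 1/√(1 − 0.2641²) = 1/√0.9303 = 1.037; τ_2 = 25.1/1.037 = 24.21 years.
Total: 23.10 + 24.21 years.

τ = 47.3 years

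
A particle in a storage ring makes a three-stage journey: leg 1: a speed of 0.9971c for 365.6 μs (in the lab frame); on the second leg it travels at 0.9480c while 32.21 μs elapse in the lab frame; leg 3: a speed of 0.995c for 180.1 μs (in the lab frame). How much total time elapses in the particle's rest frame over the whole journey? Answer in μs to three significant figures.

τ = 56.1 μs

Leg 1: γ = 1/√(1 − 0.9971²) = 1/√0.005792 = 13.14; τ_1 = 365.6/13.14 = 27.82 μs.
Leg 2: γ = 1/√(1 − 0.9480²) = 1/√0.1013 = 3.142; τ_2 = 32.21/3.142 = 10.25 μs.
Leg 3: γ = 1/√(1 − 0.995²) = 1/√0.009975 = 10.01; τ_3 = 180.1/10.01 = 17.99 μs.
Total: 27.82 + 10.25 + 17.99 μs.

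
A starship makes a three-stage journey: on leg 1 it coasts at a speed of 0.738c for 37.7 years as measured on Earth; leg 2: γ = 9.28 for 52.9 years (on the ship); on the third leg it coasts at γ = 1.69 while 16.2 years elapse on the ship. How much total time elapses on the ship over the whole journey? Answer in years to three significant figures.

τ = 94.5 years

Leg 1: γ = 1/√(1 − 0.738²) = 1/√0.4554 = 1.482; τ_1 = 37.7/1.482 = 25.44 years.
Leg 2: 52.9 years is already measured on the ship.
Leg 3: 16.2 years is already measured on the ship.
Total: 25.44 + 52.90 + 16.20 years.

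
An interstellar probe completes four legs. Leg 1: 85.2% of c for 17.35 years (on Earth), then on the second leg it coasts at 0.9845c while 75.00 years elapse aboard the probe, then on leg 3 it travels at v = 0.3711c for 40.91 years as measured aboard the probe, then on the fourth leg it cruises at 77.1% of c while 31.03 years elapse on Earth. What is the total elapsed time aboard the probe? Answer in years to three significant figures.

Leg 1: β = 0.852; γ = 1/√(1 − 0.852²) = 1/√0.2741 = 1.910; τ_1 = 17.35/1.910 = 9.083 years.
Leg 2: 75.00 years is already measured aboard the probe.
Leg 3: 40.91 years is already measured aboard the probe.
Leg 4: β = 0.771; γ = 1/√(1 − 0.771²) = 1/√0.4056 = 1.570; τ_4 = 31.03/1.570 = 19.76 years.
Total: 9.083 + 75.00 + 40.91 + 19.76 years.

τ = 145 years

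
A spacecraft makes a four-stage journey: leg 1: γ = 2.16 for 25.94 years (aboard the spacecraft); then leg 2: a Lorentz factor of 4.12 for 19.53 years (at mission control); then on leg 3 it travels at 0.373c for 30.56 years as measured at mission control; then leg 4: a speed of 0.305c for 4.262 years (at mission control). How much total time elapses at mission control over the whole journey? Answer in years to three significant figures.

Δt = 110 years

Leg 1: γ = 2.16; Δt_1 = 2.160 × 25.94 = 56.03 years.
Leg 2: 19.53 years is already measured at mission control.
Leg 3: 30.56 years is already measured at mission control.
Leg 4: 4.262 years is already measured at mission control.
Total: 56.03 + 19.53 + 30.56 + 4.262 years.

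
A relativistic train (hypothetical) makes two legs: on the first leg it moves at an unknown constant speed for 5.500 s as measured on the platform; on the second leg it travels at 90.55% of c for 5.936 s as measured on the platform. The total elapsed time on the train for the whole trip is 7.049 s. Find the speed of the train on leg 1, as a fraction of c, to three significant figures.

β = 0.567

Leg 1: speed unknown; τ_1 = 5.500/γ_1.
Leg 2: β = 0.9055; γ = 1/√(1 − 0.9055²) = 1/√0.1801 = 2.357; τ_2 = 5.936/2.357 = 2.519 s.
Total proper time: τ_1 + 2.519 = 7.049, so τ_1 = 7.049 − 2.519 = 4.530 s.
γ_1 = 5.500/4.530 = 1.214; β = √(1 − 1/γ²) = √0.3216.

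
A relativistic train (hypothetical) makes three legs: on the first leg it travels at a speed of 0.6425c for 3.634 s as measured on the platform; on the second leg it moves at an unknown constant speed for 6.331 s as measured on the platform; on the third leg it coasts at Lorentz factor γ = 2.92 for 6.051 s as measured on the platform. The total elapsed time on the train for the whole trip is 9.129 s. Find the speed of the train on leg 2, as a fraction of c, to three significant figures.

β = 0.738

Leg 1: γ = 1/√(1 − 0.6425²) = 1/√0.5872 = 1.305; τ_1 = 3.634/1.305 = 2.785 s.
Leg 2: speed unknown; τ_2 = 6.331/γ_2.
Leg 3: γ = 2.92; τ_3 = 6.051/2.920 = 2.072 s.
Total proper time: 2.785 + τ_2 + 2.072 = 9.129, so τ_2 = 9.129 − 4.857 = 4.272 s.
γ_2 = 6.331/4.272 = 1.482; β = √(1 − 1/γ²) = √0.5447.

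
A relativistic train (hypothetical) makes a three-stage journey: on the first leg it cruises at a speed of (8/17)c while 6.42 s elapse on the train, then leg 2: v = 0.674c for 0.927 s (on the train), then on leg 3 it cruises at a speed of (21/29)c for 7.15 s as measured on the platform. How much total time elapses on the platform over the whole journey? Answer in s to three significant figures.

Δt = 15.7 s

Leg 1: γ = 1/√(1 − (8/17)²) = 17/15 ≈ 1.133; Δt_1 = 1.133 × 6.42 = 7.276 s.
Leg 2: γ = 1/√(1 − 0.674²) = 1/√0.5457 = 1.354; Δt_2 = 1.354 × 0.927 = 1.255 s.
Leg 3: 7.15 s is already measured on the platform.
Total: 7.276 + 1.255 + 7.150 s.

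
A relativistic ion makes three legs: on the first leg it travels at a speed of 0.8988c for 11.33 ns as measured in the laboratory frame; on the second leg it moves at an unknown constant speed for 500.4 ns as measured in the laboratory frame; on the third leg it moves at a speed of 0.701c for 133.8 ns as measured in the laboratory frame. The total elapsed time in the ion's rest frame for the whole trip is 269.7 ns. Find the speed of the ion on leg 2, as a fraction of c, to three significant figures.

β = 0.941

Leg 1: γ = 1/√(1 − 0.8988²) = 1/√0.1922 = 2.281; τ_1 = 11.33/2.281 = 4.967 ns.
Leg 2: speed unknown; τ_2 = 500.4/γ_2.
Leg 3: γ = 1/√(1 − 0.701²) = 1/√0.5086 = 1.402; τ_3 = 133.8/1.402 = 95.42 ns.
Total proper time: 4.967 + τ_2 + 95.42 = 269.7, so τ_2 = 269.7 − 100.4 = 169.3 ns.
γ_2 = 500.4/169.3 = 2.955; β = √(1 − 1/γ²) = √0.8855.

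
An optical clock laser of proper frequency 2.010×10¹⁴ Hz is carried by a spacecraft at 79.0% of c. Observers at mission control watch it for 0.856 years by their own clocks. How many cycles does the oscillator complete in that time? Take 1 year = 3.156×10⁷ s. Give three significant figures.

β = 0.790; γ = 1/√(1 − 0.790²) = 1/√0.3759 = 1.631
During 0.856 years of lab time, the oscillator's proper time advances by τ = Δt/γ = 0.856/1.631 = 0.5248 years = 1.656×10⁷ s.
N = f × τ = 2.010×10¹⁴ × 1.656×10⁷ = 3.329×10²¹.

N = 3.33×10²¹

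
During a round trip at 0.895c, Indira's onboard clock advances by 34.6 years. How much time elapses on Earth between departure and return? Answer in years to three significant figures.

Δt = 77.6 years

γ = 1/√(1 − 0.895²) = 1/√0.1990 = 2.242
Earth-frame duration is the dilated interval: Δt = γτ = 2.242 × 34.6 years.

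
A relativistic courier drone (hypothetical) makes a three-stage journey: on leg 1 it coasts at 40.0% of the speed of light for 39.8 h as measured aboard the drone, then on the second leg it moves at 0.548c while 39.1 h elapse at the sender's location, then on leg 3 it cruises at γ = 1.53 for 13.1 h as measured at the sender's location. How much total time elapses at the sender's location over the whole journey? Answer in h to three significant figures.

Leg 1: β = 0.400; γ = 1/√(1 − 0.400²) = 1/√0.8400 = 1.091; Δt_1 = 1.091 × 39.8 = 43.43 h.
Leg 2: 39.1 h is already measured at the sender's location.
Leg 3: 13.1 h is already measured at the sender's location.
Total: 43.43 + 39.10 + 13.10 h.

Δt = 95.6 h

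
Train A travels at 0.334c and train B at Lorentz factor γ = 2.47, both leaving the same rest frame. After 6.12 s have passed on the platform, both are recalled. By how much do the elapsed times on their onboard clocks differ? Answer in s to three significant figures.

|τ_A − τ_B| = 3.29 s

A: γ = 1/√(1 − 0.334²) = 1/√0.8884 = 1.061; τ_A = 6.12/1.061 = 5.769 s.
B: γ = 2.47; τ_B = 6.12/2.470 = 2.478 s.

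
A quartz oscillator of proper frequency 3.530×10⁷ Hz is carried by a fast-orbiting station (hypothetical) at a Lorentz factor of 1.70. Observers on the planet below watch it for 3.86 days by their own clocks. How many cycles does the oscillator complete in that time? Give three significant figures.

N = 6.93×10¹²

γ = 1.70
During 3.86 days of lab time, the oscillator's proper time advances by τ = Δt/γ = 3.86/1.700 = 2.271 days = 1.962×10⁵ s.
N = f × τ = 3.530×10⁷ × 1.962×10⁵ = 6.925×10¹².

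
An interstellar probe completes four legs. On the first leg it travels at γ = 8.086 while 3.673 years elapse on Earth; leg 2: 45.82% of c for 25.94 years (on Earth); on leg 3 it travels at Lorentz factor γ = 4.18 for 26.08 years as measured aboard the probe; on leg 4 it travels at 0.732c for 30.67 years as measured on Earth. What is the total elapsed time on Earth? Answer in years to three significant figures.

Δt = 169 years

Leg 1: 3.673 years is already measured on Earth.
Leg 2: 25.94 years is already measured on Earth.
Leg 3: γ = 4.18; Δt_3 = 4.180 × 26.08 = 109.0 years.
Leg 4: 30.67 years is already measured on Earth.
Total: 3.673 + 25.94 + 109.0 + 30.67 years.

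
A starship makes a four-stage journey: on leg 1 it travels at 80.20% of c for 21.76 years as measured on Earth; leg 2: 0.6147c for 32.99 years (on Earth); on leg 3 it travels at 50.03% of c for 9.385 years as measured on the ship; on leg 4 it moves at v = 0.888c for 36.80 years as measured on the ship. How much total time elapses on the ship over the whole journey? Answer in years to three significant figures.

τ = 85.2 years

Leg 1: β = 0.8020; γ = 1/√(1 − 0.8020²) = 1/√0.3568 = 1.674; τ_1 = 21.76/1.674 = 13.00 years.
Leg 2: γ = 1/√(1 − 0.6147²) = 1/√0.6221 = 1.268; τ_2 = 32.99/1.268 = 26.02 years.
Leg 3: 9.385 years is already measured on the ship.
Leg 4: 36.80 years is already measured on the ship.
Total: 13.00 + 26.02 + 9.385 + 36.80 years.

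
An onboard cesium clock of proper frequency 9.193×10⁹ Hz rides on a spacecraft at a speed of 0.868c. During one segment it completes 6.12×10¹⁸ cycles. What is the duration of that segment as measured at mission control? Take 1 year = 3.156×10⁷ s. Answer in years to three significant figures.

Δt = 42.5 years

γ = 1/√(1 − 0.868²) = 1/√0.2466 = 2.014
Proper time for N cycles: τ = N/f = 6.12×10¹⁸/(9.193×10⁹) = 6.657×10⁸ s = 21.09 years.
Lab-frame duration Δt = γτ = 2.014 × 21.09 = 42.48 years.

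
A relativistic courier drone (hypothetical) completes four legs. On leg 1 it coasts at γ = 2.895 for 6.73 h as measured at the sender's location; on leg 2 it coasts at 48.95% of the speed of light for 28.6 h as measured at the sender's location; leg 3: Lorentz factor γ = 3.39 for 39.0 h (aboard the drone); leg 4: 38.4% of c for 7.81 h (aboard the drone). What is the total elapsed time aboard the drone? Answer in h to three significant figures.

τ = 74.1 h

Leg 1: γ = 2.895; τ_1 = 6.73/2.895 = 2.325 h.
Leg 2: β = 0.4895; γ = 1/√(1 − 0.4895²) = 1/√0.7604 = 1.147; τ_2 = 28.6/1.147 = 24.94 h.
Leg 3: 39.0 h is already measured aboard the drone.
Leg 4: 7.81 h is already measured aboard the drone.
Total: 2.325 + 24.94 + 39.00 + 7.810 h.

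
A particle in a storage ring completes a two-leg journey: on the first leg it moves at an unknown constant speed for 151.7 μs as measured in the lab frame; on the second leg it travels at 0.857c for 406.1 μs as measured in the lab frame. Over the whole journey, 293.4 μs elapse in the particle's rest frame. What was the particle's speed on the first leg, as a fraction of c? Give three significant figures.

Leg 1: speed unknown; τ_1 = 151.7/γ_1.
Leg 2: γ = 1/√(1 − 0.857²) = 1/√0.2656 = 1.941; τ_2 = 406.1/1.941 = 209.3 μs.
Total proper time: τ_1 + 209.3 = 293.4, so τ_1 = 293.4 − 209.3 = 84.13 μs.
γ_1 = 151.7/84.13 = 1.803; β = √(1 − 1/γ²) = √0.6924.

β = 0.832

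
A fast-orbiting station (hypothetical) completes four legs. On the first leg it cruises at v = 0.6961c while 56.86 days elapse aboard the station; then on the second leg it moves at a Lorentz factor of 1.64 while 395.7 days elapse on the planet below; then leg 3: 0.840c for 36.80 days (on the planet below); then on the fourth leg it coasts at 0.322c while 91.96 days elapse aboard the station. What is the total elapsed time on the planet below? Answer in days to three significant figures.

Leg 1: γ = 1/√(1 − 0.6961²) = 1/√0.5154 = 1.393; Δt_1 = 1.393 × 56.86 = 79.20 days.
Leg 2: 395.7 days is already measured on the planet below.
Leg 3: 36.80 days is already measured on the planet below.
Leg 4: γ = 1/√(1 − 0.322²) = 1/√0.8963 = 1.056; Δt_4 = 1.056 × 91.96 = 97.13 days.
Total: 79.20 + 395.7 + 36.80 + 97.13 days.

Δt = 609 days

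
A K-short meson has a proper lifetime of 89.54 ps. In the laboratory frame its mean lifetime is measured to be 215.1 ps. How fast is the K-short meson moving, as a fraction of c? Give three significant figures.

v = 0.909c

γ = Δt/τ₀ = 215.1/89.54 = 2.402
β = √(1 − 1/γ²) = √(1 − 0.1733) = √0.8267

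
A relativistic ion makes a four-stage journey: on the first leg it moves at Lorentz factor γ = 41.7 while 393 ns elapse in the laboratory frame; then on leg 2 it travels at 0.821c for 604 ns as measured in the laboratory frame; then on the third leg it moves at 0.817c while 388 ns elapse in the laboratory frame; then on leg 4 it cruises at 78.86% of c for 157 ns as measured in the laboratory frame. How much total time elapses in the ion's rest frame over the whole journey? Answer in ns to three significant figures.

τ = 675 ns

Leg 1: γ = 41.7; τ_1 = 393/41.70 = 9.424 ns.
Leg 2: γ = 1/√(1 − 0.821²) = 1/√0.3260 = 1.752; τ_2 = 604/1.752 = 344.8 ns.
Leg 3: γ = 1/√(1 − 0.817²) = 1/√0.3325 = 1.734; τ_3 = 388/1.734 = 223.7 ns.
Leg 4: β = 0.7886; γ = 1/√(1 − 0.7886²) = 1/√0.3781 = 1.626; τ_4 = 157/1.626 = 96.54 ns.
Total: 9.424 + 344.8 + 223.7 + 96.54 ns.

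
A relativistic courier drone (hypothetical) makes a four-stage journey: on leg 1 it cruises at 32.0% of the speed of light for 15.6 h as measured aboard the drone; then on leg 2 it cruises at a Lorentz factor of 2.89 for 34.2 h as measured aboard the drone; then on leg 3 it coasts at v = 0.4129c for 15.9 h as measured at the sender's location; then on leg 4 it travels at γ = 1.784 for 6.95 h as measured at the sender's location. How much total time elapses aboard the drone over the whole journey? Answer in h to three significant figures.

τ = 68.2 h

Leg 1: 15.6 h is already measured aboard the drone.
Leg 2: 34.2 h is already measured aboard the drone.
Leg 3: γ = 1/√(1 − 0.4129²) = 1/√0.8295 = 1.098; τ_3 = 15.9/1.098 = 14.48 h.
Leg 4: γ = 1.784; τ_4 = 6.95/1.784 = 3.896 h.
Total: 15.60 + 34.20 + 14.48 + 3.896 h.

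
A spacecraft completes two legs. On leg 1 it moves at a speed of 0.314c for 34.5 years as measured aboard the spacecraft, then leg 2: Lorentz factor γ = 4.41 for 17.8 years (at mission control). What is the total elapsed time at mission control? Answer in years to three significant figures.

Leg 1: γ = 1/√(1 − 0.314²) = 1/√0.9014 = 1.053; Δt_1 = 1.053 × 34.5 = 36.34 years.
Leg 2: 17.8 years is already measured at mission control.
Total: 36.34 + 17.80 years.

Δt = 54.1 years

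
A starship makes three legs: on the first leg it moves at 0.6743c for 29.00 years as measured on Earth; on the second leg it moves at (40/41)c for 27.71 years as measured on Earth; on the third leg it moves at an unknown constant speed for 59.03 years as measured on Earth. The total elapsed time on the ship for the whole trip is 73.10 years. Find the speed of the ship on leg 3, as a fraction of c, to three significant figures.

β = 0.635

Leg 1: γ = 1/√(1 − 0.6743²) = 1/√0.5453 = 1.354; τ_1 = 29.00/1.354 = 21.42 years.
Leg 2: γ = 1/√(1 − (40/41)²) = 41/9 ≈ 4.556; τ_2 = 27.71/4.556 = 6.083 years.
Leg 3: speed unknown; τ_3 = 59.03/γ_3.
Total proper time: 21.42 + 6.083 + τ_3 = 73.10, so τ_3 = 73.10 − 27.50 = 45.60 years.
γ_3 = 59.03/45.60 = 1.294; β = √(1 − 1/γ²) = √0.4032.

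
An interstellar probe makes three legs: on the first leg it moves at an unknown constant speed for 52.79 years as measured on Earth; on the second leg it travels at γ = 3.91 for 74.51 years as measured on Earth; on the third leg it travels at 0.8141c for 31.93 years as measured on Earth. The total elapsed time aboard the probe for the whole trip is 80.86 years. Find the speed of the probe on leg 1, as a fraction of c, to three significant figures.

Leg 1: speed unknown; τ_1 = 52.79/γ_1.
Leg 2: γ = 3.91; τ_2 = 74.51/3.910 = 19.06 years.
Leg 3: γ = 1/√(1 − 0.8141²) = 1/√0.3372 = 1.722; τ_3 = 31.93/1.722 = 18.54 years.
Total proper time: τ_1 + 19.06 + 18.54 = 80.86, so τ_1 = 80.86 − 37.60 = 43.26 years.
γ_1 = 52.79/43.26 = 1.220; β = √(1 − 1/γ²) = √0.3284.

β = 0.573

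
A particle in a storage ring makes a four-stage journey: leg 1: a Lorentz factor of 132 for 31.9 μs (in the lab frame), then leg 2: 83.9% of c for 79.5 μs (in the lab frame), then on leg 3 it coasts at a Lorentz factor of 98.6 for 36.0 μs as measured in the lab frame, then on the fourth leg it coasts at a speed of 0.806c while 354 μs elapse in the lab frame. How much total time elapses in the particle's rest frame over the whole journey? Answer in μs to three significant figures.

Leg 1: γ = 132; τ_1 = 31.9/132.0 = 0.2417 μs.
Leg 2: β = 0.839; γ = 1/√(1 − 0.839²) = 1/√0.2961 = 1.838; τ_2 = 79.5/1.838 = 43.26 μs.
Leg 3: γ = 98.6; τ_3 = 36.0/98.60 = 0.3651 μs.
Leg 4: γ = 1/√(1 − 0.806²) = 1/√0.3504 = 1.689; τ_4 = 354/1.689 = 209.5 μs.
Total: 0.2417 + 43.26 + 0.3651 + 209.5 μs.

τ = 253 μs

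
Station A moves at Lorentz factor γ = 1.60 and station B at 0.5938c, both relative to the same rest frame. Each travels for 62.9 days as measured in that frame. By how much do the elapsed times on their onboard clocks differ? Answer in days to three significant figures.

|τ_A − τ_B| = 11.3 days

A: γ = 1.60; τ_A = 62.9/1.600 = 39.31 days.
B: γ = 1/√(1 − 0.5938²) = 1/√0.6474 = 1.243; τ_B = 62.9/1.243 = 50.61 days.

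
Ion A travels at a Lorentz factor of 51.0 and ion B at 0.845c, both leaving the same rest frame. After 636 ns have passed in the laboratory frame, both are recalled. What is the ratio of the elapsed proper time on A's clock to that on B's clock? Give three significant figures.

A: γ = 51.0. B: γ = 1/√(1 − 0.845²) = 1/√0.2860 = 1.870.
τ_A/τ_B = γ_B/γ_A = 1.870/51.00 = 0.03667, so τ_A/τ_B = 0.03667.

τ_A/τ_B = 0.0367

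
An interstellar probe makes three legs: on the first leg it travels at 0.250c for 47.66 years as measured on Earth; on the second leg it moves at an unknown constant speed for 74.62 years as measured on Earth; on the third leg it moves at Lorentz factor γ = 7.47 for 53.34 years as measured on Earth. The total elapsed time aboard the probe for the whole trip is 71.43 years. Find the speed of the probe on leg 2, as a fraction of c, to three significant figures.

Leg 1: γ = 1/√(1 − 0.250²) = 1/√0.9375 = 1.033; τ_1 = 47.66/1.033 = 46.15 years.
Leg 2: speed unknown; τ_2 = 74.62/γ_2.
Leg 3: γ = 7.47; τ_3 = 53.34/7.470 = 7.141 years.
Total proper time: 46.15 + τ_2 + 7.141 = 71.43, so τ_2 = 71.43 − 53.29 = 18.14 years.
γ_2 = 74.62/18.14 = 4.113; β = √(1 − 1/γ²) = √0.9409.

β = 0.970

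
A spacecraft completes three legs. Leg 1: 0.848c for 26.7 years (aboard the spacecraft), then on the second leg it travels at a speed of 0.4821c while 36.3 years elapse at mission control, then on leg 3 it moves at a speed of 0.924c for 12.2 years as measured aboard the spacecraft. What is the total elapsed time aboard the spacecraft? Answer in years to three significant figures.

τ = 70.7 years

Leg 1: 26.7 years is already measured aboard the spacecraft.
Leg 2: γ = 1/√(1 − 0.4821²) = 1/√0.7676 = 1.141; τ_2 = 36.3/1.141 = 31.80 years.
Leg 3: 12.2 years is already measured aboard the spacecraft.
Total: 26.70 + 31.80 + 12.20 years.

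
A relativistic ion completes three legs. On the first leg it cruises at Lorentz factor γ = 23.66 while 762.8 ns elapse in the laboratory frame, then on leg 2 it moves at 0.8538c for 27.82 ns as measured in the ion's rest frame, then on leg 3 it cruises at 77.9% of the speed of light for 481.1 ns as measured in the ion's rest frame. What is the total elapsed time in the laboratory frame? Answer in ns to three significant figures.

Δt = 1580 ns

Leg 1: 762.8 ns is already measured in the laboratory frame.
Leg 2: γ = 1/√(1 − 0.8538²) = 1/√0.2710 = 1.921; Δt_2 = 1.921 × 27.82 = 53.44 ns.
Leg 3: β = 0.779; γ = 1/√(1 − 0.779²) = 1/√0.3932 = 1.595; Δt_3 = 1.595 × 481.1 = 767.3 ns.
Total: 762.8 + 53.44 + 767.3 ns.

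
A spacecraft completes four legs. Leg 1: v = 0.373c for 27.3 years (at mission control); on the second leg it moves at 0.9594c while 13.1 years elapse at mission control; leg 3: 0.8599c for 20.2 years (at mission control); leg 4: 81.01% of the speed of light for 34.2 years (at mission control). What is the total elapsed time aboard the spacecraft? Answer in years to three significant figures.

τ = 59.4 years

Leg 1: γ = 1/√(1 − 0.373²) = 1/√0.8609 = 1.078; τ_1 = 27.3/1.078 = 25.33 years.
Leg 2: γ = 1/√(1 − 0.9594²) = 1/√0.07955 = 3.545; τ_2 = 13.1/3.545 = 3.695 years.
Leg 3: γ = 1/√(1 − 0.8599²) = 1/√0.2606 = 1.959; τ_3 = 20.2/1.959 = 10.31 years.
Leg 4: β = 0.8101; γ = 1/√(1 − 0.8101²) = 1/√0.3437 = 1.706; τ_4 = 34.2/1.706 = 20.05 years.
Total: 25.33 + 3.695 + 10.31 + 20.05 years.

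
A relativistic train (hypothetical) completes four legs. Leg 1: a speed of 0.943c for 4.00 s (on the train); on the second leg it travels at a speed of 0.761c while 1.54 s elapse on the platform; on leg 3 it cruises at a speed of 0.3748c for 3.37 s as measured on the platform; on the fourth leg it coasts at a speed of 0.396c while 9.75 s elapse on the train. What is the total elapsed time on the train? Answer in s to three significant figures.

τ = 17.9 s

Leg 1: 4.00 s is already measured on the train.
Leg 2: γ = 1/√(1 − 0.761²) = 1/√0.4209 = 1.541; τ_2 = 1.54/1.541 = 0.9991 s.
Leg 3: γ = 1/√(1 − 0.3748²) = 1/√0.8595 = 1.079; τ_3 = 3.37/1.079 = 3.124 s.
Leg 4: 9.75 s is already measured on the train.
Total: 4.000 + 0.9991 + 3.124 + 9.750 s.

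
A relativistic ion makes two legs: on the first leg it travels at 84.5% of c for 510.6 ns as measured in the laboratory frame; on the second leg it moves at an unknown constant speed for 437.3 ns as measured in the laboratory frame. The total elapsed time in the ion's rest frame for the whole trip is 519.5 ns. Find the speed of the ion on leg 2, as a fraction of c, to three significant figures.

β = 0.826

Leg 1: β = 0.845; γ = 1/√(1 − 0.845²) = 1/√0.2860 = 1.870; τ_1 = 510.6/1.870 = 273.1 ns.
Leg 2: speed unknown; τ_2 = 437.3/γ_2.
Total proper time: 273.1 + τ_2 = 519.5, so τ_2 = 519.5 − 273.1 = 246.4 ns.
γ_2 = 437.3/246.4 = 1.774; β = √(1 − 1/γ²) = √0.6824.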